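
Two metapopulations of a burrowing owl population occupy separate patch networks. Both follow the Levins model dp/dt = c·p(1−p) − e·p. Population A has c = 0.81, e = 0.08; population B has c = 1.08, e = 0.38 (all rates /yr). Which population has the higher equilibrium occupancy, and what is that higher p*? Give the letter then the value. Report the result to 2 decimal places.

A: p*_A = 1 − 0.08/0.81 = 0.9012.
B: p*_B = 1 − 0.38/1.08 = 0.6481.
A is higher at 0.9012.

A, 0.90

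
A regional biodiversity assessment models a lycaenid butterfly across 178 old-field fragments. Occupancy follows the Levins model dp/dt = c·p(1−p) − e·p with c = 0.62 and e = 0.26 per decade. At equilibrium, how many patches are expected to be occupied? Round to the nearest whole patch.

p* = 1 − e/c = 1 − 0.26/0.62 = 0.5806.
Expected occupied patches = N × p* = 178 × 0.5806 = 103.35 ≈ 103.

103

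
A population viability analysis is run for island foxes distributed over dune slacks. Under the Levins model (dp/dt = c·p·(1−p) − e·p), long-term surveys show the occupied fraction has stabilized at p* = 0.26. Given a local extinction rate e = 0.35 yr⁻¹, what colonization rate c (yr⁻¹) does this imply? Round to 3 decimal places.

0.473

At equilibrium c(1−p*) = e, so c = e/(1−p*).
c = 0.35/(1 − 0.26) = 0.35/0.7400 = 0.4730.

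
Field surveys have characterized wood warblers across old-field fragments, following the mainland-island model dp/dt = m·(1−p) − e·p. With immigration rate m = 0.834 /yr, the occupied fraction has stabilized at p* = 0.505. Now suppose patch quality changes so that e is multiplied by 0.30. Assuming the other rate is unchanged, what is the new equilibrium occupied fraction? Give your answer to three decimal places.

0.773

Balance m(1−p*) = e·p* gives e = m(1−p*)/p* = 0.834×0.49500/0.50500 = 0.81749.
New p* = m/(m+e) = 0.83400/(0.83400+0.24525) = 0.77276.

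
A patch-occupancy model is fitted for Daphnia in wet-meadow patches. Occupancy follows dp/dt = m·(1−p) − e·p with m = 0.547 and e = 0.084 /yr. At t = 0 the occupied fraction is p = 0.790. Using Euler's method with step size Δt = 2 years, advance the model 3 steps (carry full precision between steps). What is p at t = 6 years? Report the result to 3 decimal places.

0.868

Update rule: p ← p + [m·(1−p) − e·p]·Δt with Δt = 2.
t = 2: p = 0.79000 + (+0.09702) = 0.88702
t = 4: p = 0.88702 + (-0.02542) = 0.86160
t = 6: p = 0.86160 + (+0.00666) = 0.86826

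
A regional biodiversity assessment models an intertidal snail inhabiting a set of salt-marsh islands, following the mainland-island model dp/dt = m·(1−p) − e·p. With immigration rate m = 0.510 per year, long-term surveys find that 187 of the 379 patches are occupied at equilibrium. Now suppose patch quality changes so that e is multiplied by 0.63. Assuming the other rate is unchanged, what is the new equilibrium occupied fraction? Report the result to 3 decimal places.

0.607

Observed p* = 187/379 = 0.49340.
Balance m(1−p*) = e·p* gives e = m(1−p*)/p* = 0.510×0.50660/0.49340 = 0.52364.
New p* = m/(m+e) = 0.51000/(0.51000+0.32989) = 0.60722.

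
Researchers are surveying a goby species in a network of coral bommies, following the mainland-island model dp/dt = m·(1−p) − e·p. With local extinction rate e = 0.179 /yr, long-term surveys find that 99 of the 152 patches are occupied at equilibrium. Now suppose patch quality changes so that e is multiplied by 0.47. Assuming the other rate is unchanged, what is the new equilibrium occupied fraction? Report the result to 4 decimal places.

0.7990

Observed p* = 99/152 = 0.65132.
Balance m(1−p*) = e·p* gives m = e·p*/(1−p*) = 0.179×0.65132/0.34868 = 0.33436.
New p* = m/(m+e) = 0.33436/(0.33436+0.08413) = 0.79897.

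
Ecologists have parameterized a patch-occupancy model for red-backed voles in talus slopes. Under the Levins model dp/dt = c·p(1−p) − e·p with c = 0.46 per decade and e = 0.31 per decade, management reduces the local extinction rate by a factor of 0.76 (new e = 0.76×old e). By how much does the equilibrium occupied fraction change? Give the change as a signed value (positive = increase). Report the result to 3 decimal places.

Before: p* = 1 − 0.31/0.46 = 0.3261.
After the change, c = 0.46, e = 0.2356, so p* = 1 − 0.2356/0.46 = 0.4878.
Δp* = 0.4878 − 0.3261 = +0.1617.

0.162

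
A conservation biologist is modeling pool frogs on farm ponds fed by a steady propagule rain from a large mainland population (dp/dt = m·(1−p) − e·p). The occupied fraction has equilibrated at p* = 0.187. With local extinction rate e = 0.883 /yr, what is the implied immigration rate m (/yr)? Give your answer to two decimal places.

At equilibrium m(1−p*) = e·p*, so m = e·p*/(1−p*).
m = 0.883 × 0.187 / 0.8130 = 0.1651/0.8130 = 0.2031.

0.20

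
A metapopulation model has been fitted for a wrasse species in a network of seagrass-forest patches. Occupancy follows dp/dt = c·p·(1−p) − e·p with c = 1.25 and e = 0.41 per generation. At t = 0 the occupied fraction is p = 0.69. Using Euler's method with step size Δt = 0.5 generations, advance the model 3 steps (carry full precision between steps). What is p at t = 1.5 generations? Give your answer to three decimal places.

0.675

Update rule: p ← p + [c·p·(1−p) − e·p]·Δt with Δt = 0.5.
p: 0.69000 → 0.68224  (Δp = -0.00776)
p: 0.68224 → 0.67787  (Δp = -0.00437)
p: 0.67787 → 0.67538  (Δp = -0.00249)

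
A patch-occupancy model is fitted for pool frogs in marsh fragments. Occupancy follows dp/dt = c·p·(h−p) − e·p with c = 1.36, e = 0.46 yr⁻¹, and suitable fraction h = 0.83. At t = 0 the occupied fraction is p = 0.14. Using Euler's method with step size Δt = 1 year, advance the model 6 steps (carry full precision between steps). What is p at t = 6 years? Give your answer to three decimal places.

Update rule: p ← p + [c·p·(h−p) − e·p]·Δt with Δt = 1.
  1  |  dp/dt·Δt = +0.066976  |  p_1 = 0.206976
  2  |  dp/dt·Δt = +0.080164  |  p_2 = 0.287140
  3  |  dp/dt·Δt = +0.079908  |  p_3 = 0.367048
  4  |  dp/dt·Δt = +0.062257  |  p_4 = 0.429305
  5  |  dp/dt·Δt = +0.036467  |  p_5 = 0.465772
  6  |  dp/dt·Δt = +0.016465  |  p_6 = 0.482237

0.482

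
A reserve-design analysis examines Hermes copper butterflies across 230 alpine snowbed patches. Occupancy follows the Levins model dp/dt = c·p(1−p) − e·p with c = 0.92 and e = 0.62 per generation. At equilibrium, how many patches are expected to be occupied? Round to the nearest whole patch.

p* = 1 − e/c = 1 − 0.62/0.92 = 0.3261.
Expected occupied patches = N × p* = 230 × 0.3261 = 75.00 ≈ 75.

75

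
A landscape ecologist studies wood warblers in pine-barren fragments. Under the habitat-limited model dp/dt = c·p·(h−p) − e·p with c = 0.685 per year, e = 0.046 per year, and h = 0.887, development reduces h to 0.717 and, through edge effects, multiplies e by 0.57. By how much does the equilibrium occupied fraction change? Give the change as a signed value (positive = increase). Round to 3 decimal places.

Before: p* = h − e/c = 0.887 − 0.046/0.685 = 0.887 − 0.0672 = 0.8198.
After: c = 0.685, e = 0.02622, h = 0.717; p* = 0.717 − 0.02622/0.685 = 0.6787.
Δp* = 0.6787 − 0.8198 = -0.1411.

-0.141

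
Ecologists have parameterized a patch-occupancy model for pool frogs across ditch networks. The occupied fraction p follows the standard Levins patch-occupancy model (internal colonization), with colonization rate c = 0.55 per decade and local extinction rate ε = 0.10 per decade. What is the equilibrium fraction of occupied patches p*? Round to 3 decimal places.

At equilibrium, colonization balances extinction: c·p*·(1−p*) = ε·p*.
So p* = 1 − ε/c = 1 − 0.10/0.55 = 1 − 0.1818 = 0.8182.

0.818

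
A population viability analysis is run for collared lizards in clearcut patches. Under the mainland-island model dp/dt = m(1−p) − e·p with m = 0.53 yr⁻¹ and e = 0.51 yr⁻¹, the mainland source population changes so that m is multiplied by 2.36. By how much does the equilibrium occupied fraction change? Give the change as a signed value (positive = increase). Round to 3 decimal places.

Before: p* = 0.53/(0.53+0.51) = 0.5096.
After: m = 1.2508, e = 0.51; p* = 1.2508/1.7608 = 0.7104.
Δp* = 0.7104 − 0.5096 = +0.2007.

0.201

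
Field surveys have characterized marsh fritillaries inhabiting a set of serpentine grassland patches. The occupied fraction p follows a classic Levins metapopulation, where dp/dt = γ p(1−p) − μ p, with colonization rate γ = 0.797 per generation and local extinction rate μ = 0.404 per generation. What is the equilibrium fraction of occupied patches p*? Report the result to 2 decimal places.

0.49

At equilibrium, colonization balances extinction: γ·p*·(1−p*) = μ·p*.
So p* = 1 − μ/γ = 1 − 0.404/0.797 = 1 − 0.5069 = 0.4931.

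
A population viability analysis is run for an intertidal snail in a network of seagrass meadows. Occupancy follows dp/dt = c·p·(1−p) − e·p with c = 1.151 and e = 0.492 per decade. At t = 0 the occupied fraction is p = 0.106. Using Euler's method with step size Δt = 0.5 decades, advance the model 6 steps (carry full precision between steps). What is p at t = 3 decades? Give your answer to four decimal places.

Update rule: p ← p + [c·p·(1−p) − e·p]·Δt with Δt = 0.5.
p: 0.10600 → 0.13446  (Δp = +0.02846)
p: 0.13446 → 0.16836  (Δp = +0.03390)
p: 0.16836 → 0.20752  (Δp = +0.03916)
p: 0.20752 → 0.25112  (Δp = +0.04359)
p: 0.25112 → 0.29757  (Δp = +0.04645)
p: 0.29757 → 0.34466  (Δp = +0.04709)

0.3447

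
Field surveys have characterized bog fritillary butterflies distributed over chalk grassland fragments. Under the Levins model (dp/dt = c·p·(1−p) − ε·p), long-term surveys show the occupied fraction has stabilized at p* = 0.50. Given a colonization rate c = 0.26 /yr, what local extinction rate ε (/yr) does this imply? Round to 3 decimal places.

0.130

At equilibrium c(1−p*) = ε.
ε = 0.26 × (1 − 0.50) = 0.26 × 0.5000 = 0.1300.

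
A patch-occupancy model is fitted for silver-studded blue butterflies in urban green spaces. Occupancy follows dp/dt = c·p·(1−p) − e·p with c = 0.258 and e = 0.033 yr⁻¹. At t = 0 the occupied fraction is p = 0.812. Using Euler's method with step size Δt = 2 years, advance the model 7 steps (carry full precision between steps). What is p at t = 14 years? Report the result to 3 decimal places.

Update rule: p ← p + [c·p·(1−p) − e·p]·Δt with Δt = 2.
p: 0.81200 → 0.83718  (Δp = +0.02518)
p: 0.83718 → 0.85226  (Δp = +0.01508)
p: 0.85226 → 0.86098  (Δp = +0.00872)
p: 0.86098 → 0.86592  (Δp = +0.00494)
p: 0.86592 → 0.86868  (Δp = +0.00276)
p: 0.86868 → 0.87021  (Δp = +0.00153)
p: 0.87021 → 0.87105  (Δp = +0.00085)

0.871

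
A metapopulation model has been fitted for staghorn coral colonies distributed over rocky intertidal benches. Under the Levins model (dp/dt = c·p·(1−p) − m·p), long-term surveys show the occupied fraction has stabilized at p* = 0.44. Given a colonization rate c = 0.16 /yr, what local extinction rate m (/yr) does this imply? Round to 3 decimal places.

At equilibrium c(1−p*) = m.
m = 0.16 × (1 − 0.44) = 0.16 × 0.5600 = 0.0896.

0.090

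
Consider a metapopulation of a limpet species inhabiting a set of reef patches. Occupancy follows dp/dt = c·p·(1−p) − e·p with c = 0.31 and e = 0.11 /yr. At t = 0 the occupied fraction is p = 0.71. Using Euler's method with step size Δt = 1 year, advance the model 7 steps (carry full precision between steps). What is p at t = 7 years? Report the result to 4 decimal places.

0.6575

Update rule: p ← p + [c·p·(1−p) − e·p]·Δt with Δt = 1.
p: 0.71000 → 0.69573  (Δp = -0.01427)
p: 0.69573 → 0.68482  (Δp = -0.01091)
p: 0.68482 → 0.67640  (Δp = -0.00842)
p: 0.67640 → 0.66985  (Δp = -0.00655)
p: 0.66985 → 0.66472  (Δp = -0.00513)
p: 0.66472 → 0.66069  (Δp = -0.00403)
p: 0.66069 → 0.65751  (Δp = -0.00318)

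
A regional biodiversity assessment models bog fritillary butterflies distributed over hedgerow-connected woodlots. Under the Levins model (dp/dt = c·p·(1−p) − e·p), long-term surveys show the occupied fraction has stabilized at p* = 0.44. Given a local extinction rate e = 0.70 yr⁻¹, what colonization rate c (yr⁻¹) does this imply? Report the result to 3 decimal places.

1.250

At equilibrium c(1−p*) = e, so c = e/(1−p*).
c = 0.70/(1 − 0.44) = 0.70/0.5600 = 1.2500.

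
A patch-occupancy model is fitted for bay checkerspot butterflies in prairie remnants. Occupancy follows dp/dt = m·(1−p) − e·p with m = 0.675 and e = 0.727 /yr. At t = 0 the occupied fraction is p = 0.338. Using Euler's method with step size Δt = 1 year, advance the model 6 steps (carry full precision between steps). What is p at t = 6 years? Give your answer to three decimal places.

0.481

Update rule: p ← p + [m·(1−p) − e·p]·Δt with Δt = 1.
step 1: Δp = +0.20112, p = 0.53912
step 2: Δp = -0.08085, p = 0.45827
step 3: Δp = +0.03250, p = 0.49077
step 4: Δp = -0.01307, p = 0.47771
step 5: Δp = +0.00525, p = 0.48296
step 6: Δp = -0.00211, p = 0.48085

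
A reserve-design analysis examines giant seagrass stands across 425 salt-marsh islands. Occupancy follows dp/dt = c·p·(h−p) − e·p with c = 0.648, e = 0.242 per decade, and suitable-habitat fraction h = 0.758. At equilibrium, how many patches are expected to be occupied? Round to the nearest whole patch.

163

p* = h − e/c = 0.758 − 0.3735 = 0.3845.
Expected occupied patches = N × p* = 425 × 0.3845 = 163.43 ≈ 163.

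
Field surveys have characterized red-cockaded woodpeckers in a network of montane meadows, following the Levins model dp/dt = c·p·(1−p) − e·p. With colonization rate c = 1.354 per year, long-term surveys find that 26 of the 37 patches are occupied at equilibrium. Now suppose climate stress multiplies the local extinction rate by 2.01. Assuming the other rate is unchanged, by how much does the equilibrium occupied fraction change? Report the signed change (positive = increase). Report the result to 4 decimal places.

Observed p* = 26/37 = 0.70270.
Balance c(1−p*) = e gives e = 1.354×(1 − 0.70270) = 0.40254.
New p* = 1 − e/c = 1 − 0.80911/1.35400 = 0.40243.
Δp* = 0.40243 − 0.70270 = -0.30027.

-0.3003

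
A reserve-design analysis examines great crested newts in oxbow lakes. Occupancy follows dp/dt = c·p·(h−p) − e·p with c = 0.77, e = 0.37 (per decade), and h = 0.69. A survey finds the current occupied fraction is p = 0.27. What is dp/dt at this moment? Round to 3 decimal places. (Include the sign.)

Colonization term: c·p·(h−p) = 0.77×0.27×0.4200 = 0.08732.
Extinction term: e·p = 0.09990.
dp/dt = 0.08732 − 0.09990 = -0.01258.

-0.013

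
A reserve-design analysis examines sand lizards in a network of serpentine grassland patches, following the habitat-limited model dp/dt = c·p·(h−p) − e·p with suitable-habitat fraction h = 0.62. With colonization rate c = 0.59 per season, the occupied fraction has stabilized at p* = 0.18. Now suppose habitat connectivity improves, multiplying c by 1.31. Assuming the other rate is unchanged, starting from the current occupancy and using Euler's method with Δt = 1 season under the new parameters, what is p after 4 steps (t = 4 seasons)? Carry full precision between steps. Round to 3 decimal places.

Balance c(h−p*) = e gives e = 0.59×(0.62 − 0.18000) = 0.25960.
Starting from p₀ = 0.18000; update p ← p + (dp/dt)·Δt with the new parameters.
step 1: Δp = +0.01449, p = 0.19449
step 2: Δp = +0.01347, p = 0.20796
step 3: Δp = +0.01224, p = 0.22020
step 4: Δp = +0.01088, p = 0.23108

0.231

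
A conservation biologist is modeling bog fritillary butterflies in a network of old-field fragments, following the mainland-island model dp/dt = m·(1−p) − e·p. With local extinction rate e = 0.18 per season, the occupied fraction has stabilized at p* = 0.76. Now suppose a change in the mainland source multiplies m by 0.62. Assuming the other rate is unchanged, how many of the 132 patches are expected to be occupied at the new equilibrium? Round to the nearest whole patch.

Balance m(1−p*) = e·p* gives m = e·p*/(1−p*) = 0.18×0.76000/0.24000 = 0.57000.
New p* = m/(m+e) = 0.35340/(0.35340+0.18000) = 0.66254.
Expected occupied = 132 × 0.66254 = 87.46 ≈ 87.

87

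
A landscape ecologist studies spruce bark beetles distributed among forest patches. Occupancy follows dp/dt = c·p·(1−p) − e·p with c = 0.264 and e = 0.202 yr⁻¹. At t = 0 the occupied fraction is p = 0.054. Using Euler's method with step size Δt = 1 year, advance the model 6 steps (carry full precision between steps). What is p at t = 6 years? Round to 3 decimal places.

0.071

Update rule: p ← p + [c·p·(1−p) − e·p]·Δt with Δt = 1.
step 1: Δp = +0.00258, p = 0.05658
step 2: Δp = +0.00266, p = 0.05924
step 3: Δp = +0.00275, p = 0.06199
step 4: Δp = +0.00283, p = 0.06482
step 5: Δp = +0.00291, p = 0.06773
step 6: Δp = +0.00299, p = 0.07071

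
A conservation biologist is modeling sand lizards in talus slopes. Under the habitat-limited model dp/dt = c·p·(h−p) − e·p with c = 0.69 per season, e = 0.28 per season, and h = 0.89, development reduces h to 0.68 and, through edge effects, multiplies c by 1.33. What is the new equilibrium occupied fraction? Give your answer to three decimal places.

Before: p* = h − e/c = 0.89 − 0.28/0.69 = 0.89 − 0.4058 = 0.4842.
After: c = 0.9177, e = 0.28, h = 0.68; p* = 0.68 − 0.28/0.9177 = 0.3749.

0.375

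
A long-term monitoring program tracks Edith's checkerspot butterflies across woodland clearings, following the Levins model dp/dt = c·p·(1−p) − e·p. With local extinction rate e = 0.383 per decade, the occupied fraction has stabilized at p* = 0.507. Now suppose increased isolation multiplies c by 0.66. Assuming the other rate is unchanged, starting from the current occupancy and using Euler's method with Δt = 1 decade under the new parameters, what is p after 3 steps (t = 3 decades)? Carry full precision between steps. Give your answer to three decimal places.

0.369

Balance c(1−p*) = e gives c = e/(1 − 0.50700) = 0.383/0.49300 = 0.77688.
Starting from p₀ = 0.50700; update p ← p + (dp/dt)·Δt with the new parameters.
  1  |  dp/dt·Δt = -0.066022  |  p_1 = 0.440978
  2  |  dp/dt·Δt = -0.042496  |  p_2 = 0.398482
  3  |  dp/dt·Δt = -0.029718  |  p_3 = 0.368764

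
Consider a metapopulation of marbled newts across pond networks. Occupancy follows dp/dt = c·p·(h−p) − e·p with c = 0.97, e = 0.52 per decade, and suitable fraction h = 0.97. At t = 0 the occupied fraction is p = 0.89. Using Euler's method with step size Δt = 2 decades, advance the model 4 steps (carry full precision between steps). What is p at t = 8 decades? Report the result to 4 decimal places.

0.3437

Update rule: p ← p + [c·p·(h−p) − e·p]·Δt with Δt = 2.
step 1: Δp = -0.78747, p = 0.10253
step 2: Δp = +0.06591, p = 0.16844
step 3: Δp = +0.08675, p = 0.25519
step 4: Δp = +0.08848, p = 0.34368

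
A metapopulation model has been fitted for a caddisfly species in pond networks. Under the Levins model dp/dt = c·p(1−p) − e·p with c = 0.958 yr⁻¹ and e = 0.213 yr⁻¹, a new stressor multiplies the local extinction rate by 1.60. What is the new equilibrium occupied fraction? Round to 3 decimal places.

0.644

Before: p* = 1 − 0.213/0.958 = 0.7777.
After the change, c = 0.958, e = 0.3408, so p* = 1 − 0.3408/0.958 = 0.6443.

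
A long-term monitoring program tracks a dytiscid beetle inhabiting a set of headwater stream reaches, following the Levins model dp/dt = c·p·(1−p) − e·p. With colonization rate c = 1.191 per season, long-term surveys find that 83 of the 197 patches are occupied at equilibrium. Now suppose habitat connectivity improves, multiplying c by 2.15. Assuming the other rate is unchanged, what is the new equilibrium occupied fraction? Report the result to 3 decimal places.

Observed p* = 83/197 = 0.42132.
Balance c(1−p*) = e gives e = 1.191×(1 − 0.42132) = 0.68921.
New p* = 1 − e/c = 1 − 0.68921/2.56065 = 0.73085.

0.731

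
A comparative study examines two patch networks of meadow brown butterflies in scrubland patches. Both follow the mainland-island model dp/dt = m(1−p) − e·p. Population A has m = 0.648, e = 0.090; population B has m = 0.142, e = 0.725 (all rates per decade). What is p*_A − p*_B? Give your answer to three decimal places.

A: p*_A = m/(m+e) = 0.648/0.7380 = 0.8780.
B: p*_B = 0.142/0.8670 = 0.1638.
p*_A − p*_B = 0.8780 − 0.1638 = 0.7143.

0.714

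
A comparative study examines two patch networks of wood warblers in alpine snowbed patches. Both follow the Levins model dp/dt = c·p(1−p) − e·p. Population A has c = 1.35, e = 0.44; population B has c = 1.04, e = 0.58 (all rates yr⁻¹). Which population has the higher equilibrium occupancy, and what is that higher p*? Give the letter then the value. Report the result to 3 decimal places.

A, 0.674

A: p*_A = 1 − 0.44/1.35 = 0.6741.
B: p*_B = 1 − 0.58/1.04 = 0.4423.
A is higher at 0.6741.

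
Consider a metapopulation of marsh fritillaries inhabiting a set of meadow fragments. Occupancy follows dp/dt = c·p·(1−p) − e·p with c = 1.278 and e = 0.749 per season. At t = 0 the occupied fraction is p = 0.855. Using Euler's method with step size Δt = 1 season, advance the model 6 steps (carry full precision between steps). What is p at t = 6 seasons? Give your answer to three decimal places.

0.413

Update rule: p ← p + [c·p·(1−p) − e·p]·Δt with Δt = 1.
p: 0.85500 → 0.37305  (Δp = -0.48195)
p: 0.37305 → 0.39254  (Δp = +0.01949)
p: 0.39254 → 0.40327  (Δp = +0.01073)
p: 0.40327 → 0.40876  (Δp = +0.00549)
p: 0.40876 → 0.41146  (Δp = +0.00270)
p: 0.41146 → 0.41276  (Δp = +0.00130)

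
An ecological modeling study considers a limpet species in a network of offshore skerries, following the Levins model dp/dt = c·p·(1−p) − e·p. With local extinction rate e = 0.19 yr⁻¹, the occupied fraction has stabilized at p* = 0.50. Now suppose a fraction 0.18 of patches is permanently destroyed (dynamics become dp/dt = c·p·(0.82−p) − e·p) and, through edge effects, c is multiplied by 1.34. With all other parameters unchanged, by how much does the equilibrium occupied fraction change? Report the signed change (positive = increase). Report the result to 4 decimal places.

-0.0531

Balance c(1−p*) = e gives c = e/(1 − 0.50000) = 0.19/0.50000 = 0.38000.
New p* = 0.82 − e/c = 0.82 − 0.19000/0.50920 = 0.44687.
Δp* = 0.44687 − 0.50000 = -0.05313.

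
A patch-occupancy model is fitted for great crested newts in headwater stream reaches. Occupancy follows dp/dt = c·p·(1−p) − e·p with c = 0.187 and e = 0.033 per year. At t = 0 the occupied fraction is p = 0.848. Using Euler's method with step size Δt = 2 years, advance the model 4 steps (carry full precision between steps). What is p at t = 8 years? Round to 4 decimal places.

0.8290

Update rule: p ← p + [c·p·(1−p) − e·p]·Δt with Δt = 2.
p: 0.84800 → 0.84024  (Δp = -0.00776)
p: 0.84024 → 0.83499  (Δp = -0.00525)
p: 0.83499 → 0.83141  (Δp = -0.00358)
p: 0.83141 → 0.82896  (Δp = -0.00245)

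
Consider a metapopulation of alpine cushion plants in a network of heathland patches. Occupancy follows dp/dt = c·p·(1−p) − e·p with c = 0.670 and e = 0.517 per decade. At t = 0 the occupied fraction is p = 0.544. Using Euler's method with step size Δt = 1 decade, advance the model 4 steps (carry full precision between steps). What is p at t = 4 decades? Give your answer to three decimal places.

0.312

Update rule: p ← p + [c·p·(1−p) − e·p]·Δt with Δt = 1.
p: 0.54400 → 0.42895  (Δp = -0.11505)
p: 0.42895 → 0.37130  (Δp = -0.05765)
p: 0.37130 → 0.33574  (Δp = -0.03556)
p: 0.33574 → 0.31159  (Δp = -0.02416)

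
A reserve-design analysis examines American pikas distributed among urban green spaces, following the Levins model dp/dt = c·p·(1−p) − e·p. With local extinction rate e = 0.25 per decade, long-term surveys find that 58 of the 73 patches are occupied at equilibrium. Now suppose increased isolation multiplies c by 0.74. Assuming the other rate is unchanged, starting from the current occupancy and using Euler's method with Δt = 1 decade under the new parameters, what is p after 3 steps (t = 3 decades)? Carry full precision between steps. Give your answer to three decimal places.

0.725

Observed p* = 58/73 = 0.79452.
Balance c(1−p*) = e gives c = e/(1 − 0.79452) = 0.25/0.20548 = 1.21667.
Starting from p₀ = 0.79452; update p ← p + (dp/dt)·Δt with the new parameters.
  1  |  dp/dt·Δt = -0.051644  |  p_1 = 0.742877
  2  |  dp/dt·Δt = -0.013746  |  p_2 = 0.729131
  3  |  dp/dt·Δt = -0.004468  |  p_3 = 0.724663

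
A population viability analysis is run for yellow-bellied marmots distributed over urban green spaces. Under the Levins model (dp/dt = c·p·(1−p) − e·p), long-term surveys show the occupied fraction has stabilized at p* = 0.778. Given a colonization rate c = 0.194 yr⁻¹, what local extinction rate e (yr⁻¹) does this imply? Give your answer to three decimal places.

0.043

At equilibrium c(1−p*) = e.
e = 0.194 × (1 − 0.778) = 0.194 × 0.2220 = 0.0431.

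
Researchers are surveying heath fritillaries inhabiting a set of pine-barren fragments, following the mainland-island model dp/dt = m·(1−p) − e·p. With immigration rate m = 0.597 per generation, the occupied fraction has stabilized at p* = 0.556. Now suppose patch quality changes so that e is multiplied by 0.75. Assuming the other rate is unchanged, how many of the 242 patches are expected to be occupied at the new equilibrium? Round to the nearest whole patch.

Balance m(1−p*) = e·p* gives e = m(1−p*)/p* = 0.597×0.44400/0.55600 = 0.47674.
New p* = m/(m+e) = 0.59700/(0.59700+0.35756) = 0.62542.
Expected occupied = 242 × 0.62542 = 151.35 ≈ 151.

151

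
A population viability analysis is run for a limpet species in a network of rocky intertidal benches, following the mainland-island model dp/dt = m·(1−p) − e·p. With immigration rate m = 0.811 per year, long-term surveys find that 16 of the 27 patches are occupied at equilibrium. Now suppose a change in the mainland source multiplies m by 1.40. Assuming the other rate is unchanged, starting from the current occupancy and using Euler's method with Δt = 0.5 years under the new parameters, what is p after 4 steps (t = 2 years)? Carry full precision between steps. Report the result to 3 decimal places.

0.671

Observed p* = 16/27 = 0.59259.
Balance m(1−p*) = e·p* gives e = m(1−p*)/p* = 0.811×0.40741/0.59259 = 0.55756.
Starting from p₀ = 0.59259; update p ← p + (dp/dt)·Δt with the new parameters.
step 1: Δp = +0.06608, p = 0.65867
step 2: Δp = +0.01014, p = 0.66882
step 3: Δp = +0.00156, p = 0.67038
step 4: Δp = +0.00024, p = 0.67062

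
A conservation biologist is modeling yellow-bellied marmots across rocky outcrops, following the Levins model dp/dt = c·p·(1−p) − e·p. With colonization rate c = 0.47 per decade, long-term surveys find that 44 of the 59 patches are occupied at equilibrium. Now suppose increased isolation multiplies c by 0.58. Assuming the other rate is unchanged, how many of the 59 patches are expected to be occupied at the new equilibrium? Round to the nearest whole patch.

Observed p* = 44/59 = 0.74576.
Balance c(1−p*) = e gives e = 0.47×(1 − 0.74576) = 0.11949.
New p* = 1 − e/c = 1 − 0.11949/0.27260 = 0.56167.
Expected occupied = 59 × 0.56167 = 33.14 ≈ 33.

33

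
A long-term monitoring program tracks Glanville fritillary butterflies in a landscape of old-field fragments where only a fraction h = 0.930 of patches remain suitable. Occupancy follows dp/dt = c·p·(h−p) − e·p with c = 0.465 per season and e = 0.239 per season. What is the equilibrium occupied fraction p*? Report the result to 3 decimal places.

0.416

Setting dp/dt = 0 and dividing by p* gives c·(h−p*) = e.
So p* = h − e/c = 0.930 − 0.239/0.465 = 0.930 − 0.5140 = 0.4160.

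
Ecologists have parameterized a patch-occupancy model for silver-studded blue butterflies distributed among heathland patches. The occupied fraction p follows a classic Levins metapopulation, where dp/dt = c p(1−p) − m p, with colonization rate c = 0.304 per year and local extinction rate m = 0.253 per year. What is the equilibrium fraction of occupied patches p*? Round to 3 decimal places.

At equilibrium, colonization balances extinction: c·p*·(1−p*) = m·p*.
So p* = 1 − m/c = 1 − 0.253/0.304 = 1 − 0.8322 = 0.1678.

0.168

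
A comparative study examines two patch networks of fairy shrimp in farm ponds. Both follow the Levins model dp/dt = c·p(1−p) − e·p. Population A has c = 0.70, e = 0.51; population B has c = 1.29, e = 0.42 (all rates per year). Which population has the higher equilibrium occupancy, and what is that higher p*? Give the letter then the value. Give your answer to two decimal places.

B, 0.67

A: p*_A = 1 − 0.51/0.70 = 0.2714.
B: p*_B = 1 − 0.42/1.29 = 0.6744.
B is higher at 0.6744.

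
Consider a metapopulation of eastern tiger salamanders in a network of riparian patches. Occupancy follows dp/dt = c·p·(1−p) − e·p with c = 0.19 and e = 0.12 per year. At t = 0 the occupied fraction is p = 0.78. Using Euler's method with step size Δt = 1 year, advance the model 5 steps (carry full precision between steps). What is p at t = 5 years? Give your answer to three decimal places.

Update rule: p ← p + [c·p·(1−p) − e·p]·Δt with Δt = 1.
p: 0.78000 → 0.71900  (Δp = -0.06100)
p: 0.71900 → 0.67111  (Δp = -0.04789)
p: 0.67111 → 0.63251  (Δp = -0.03860)
p: 0.63251 → 0.60078  (Δp = -0.03174)
p: 0.60078 → 0.57425  (Δp = -0.02652)

0.574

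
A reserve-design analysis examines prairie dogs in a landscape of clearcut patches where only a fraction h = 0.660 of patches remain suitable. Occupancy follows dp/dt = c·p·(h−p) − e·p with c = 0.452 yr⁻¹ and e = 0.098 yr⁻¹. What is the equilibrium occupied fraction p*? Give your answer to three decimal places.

Setting dp/dt = 0 and dividing by p* gives c·(h−p*) = e.
So p* = h − e/c = 0.660 − 0.098/0.452 = 0.660 − 0.2168 = 0.4432.

0.443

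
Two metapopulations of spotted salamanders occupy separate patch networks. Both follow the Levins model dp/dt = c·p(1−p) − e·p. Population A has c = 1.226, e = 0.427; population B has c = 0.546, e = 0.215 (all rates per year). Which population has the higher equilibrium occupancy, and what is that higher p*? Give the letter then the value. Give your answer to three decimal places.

A: p*_A = 1 − 0.427/1.226 = 0.6517.
B: p*_B = 1 − 0.215/0.546 = 0.6062.
A is higher at 0.6517.

A, 0.652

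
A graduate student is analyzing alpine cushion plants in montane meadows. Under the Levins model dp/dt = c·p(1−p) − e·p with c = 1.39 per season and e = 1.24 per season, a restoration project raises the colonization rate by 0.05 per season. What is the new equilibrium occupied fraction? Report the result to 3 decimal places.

0.139

Before: p* = 1 − 1.24/1.39 = 0.1079.
After the change, c = 1.44, e = 1.24, so p* = 1 − 1.24/1.44 = 0.1389.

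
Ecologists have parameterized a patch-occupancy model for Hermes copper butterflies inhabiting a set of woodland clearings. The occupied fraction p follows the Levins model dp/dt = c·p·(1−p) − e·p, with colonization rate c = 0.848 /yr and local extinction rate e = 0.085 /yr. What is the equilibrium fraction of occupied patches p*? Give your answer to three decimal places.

0.900

At equilibrium, colonization balances extinction: c·p*·(1−p*) = e·p*.
So p* = 1 − e/c = 1 − 0.085/0.848 = 1 − 0.1002 = 0.8998.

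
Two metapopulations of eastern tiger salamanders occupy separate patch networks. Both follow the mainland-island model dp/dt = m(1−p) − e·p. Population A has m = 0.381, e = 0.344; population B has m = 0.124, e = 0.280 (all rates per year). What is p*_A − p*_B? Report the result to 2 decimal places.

A: p*_A = m/(m+e) = 0.381/0.7250 = 0.5255.
B: p*_B = 0.124/0.4040 = 0.3069.
p*_A − p*_B = 0.5255 − 0.3069 = 0.2186.

0.22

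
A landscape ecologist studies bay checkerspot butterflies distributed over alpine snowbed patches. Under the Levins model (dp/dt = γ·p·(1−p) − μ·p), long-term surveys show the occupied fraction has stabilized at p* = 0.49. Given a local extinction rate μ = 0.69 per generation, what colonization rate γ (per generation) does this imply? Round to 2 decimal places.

1.35

At equilibrium γ(1−p*) = μ, so γ = μ/(1−p*).
γ = 0.69/(1 − 0.49) = 0.69/0.5100 = 1.3529.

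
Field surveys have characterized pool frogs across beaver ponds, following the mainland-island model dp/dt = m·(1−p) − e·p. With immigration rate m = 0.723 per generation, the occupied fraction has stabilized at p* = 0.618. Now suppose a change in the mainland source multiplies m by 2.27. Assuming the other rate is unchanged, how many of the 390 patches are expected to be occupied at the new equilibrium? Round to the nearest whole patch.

Balance m(1−p*) = e·p* gives e = m(1−p*)/p* = 0.723×0.38200/0.61800 = 0.44690.
New p* = m/(m+e) = 1.64121/(1.64121+0.44690) = 0.78598.
Expected occupied = 390 × 0.78598 = 306.53 ≈ 307.

307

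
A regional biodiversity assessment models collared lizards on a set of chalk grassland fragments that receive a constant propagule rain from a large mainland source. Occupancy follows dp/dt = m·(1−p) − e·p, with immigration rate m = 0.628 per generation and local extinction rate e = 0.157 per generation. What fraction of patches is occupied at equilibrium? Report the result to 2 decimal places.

0.80

Setting dp/dt = 0: m − m·p* = e·p*, so m = (m+e)·p*.
p* = m/(m+e) = 0.628/(0.628+0.157) = 0.628/0.7850 = 0.8000.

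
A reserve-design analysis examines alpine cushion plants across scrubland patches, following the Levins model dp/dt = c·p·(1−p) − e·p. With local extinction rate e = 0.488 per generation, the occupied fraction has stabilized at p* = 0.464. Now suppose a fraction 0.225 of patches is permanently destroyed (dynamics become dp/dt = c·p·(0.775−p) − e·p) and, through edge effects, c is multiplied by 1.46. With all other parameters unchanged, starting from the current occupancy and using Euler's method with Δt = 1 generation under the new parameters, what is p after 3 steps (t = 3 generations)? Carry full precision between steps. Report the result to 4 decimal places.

0.4120

Balance c(1−p*) = e gives c = e/(1 − 0.46400) = 0.488/0.53600 = 0.91045.
Starting from p₀ = 0.46400; update p ← p + (dp/dt)·Δt with the new parameters.
p: 0.46400 → 0.42938  (Δp = -0.03462)
p: 0.42938 → 0.41711  (Δp = -0.01228)
p: 0.41711 → 0.41199  (Δp = -0.00512)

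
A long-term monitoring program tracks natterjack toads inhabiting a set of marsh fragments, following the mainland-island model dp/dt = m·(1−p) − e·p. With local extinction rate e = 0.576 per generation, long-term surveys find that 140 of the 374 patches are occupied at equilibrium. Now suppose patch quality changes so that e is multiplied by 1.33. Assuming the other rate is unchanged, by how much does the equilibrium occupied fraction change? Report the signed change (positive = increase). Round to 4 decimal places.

-0.0641

Observed p* = 140/374 = 0.37433.
Balance m(1−p*) = e·p* gives m = e·p*/(1−p*) = 0.576×0.37433/0.62567 = 0.34461.
New p* = m/(m+e) = 0.34461/(0.34461+0.76608) = 0.31027.
Δp* = 0.31027 − 0.37433 = -0.06406.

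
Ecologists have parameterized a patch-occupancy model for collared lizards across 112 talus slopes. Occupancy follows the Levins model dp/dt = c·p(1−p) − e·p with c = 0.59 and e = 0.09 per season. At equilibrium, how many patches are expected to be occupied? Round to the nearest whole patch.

95

p* = 1 − e/c = 1 − 0.09/0.59 = 0.8475.
Expected occupied patches = N × p* = 112 × 0.8475 = 94.92 ≈ 95.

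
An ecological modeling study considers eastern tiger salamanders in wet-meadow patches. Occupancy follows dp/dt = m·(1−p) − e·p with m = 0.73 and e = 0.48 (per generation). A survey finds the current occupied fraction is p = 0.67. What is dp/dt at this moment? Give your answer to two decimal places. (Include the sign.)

-0.08

Colonization term: m·(1−p) = 0.73×0.3300 = 0.24090.
Extinction term: e·p = 0.32160.
dp/dt = 0.24090 − 0.32160 = -0.08070.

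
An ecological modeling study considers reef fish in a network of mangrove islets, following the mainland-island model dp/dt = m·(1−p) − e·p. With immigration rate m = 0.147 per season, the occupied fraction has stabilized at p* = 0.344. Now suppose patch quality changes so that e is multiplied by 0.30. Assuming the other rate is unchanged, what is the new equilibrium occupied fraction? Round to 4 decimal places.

Balance m(1−p*) = e·p* gives e = m(1−p*)/p* = 0.147×0.65600/0.34400 = 0.28033.
New p* = m/(m+e) = 0.14700/(0.14700+0.08410) = 0.63609.

0.6361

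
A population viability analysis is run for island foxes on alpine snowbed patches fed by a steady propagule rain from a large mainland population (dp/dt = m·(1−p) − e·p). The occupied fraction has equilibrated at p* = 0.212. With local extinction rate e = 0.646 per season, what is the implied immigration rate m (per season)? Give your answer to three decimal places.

0.174

At equilibrium m(1−p*) = e·p*, so m = e·p*/(1−p*).
m = 0.646 × 0.212 / 0.7880 = 0.1370/0.7880 = 0.1738.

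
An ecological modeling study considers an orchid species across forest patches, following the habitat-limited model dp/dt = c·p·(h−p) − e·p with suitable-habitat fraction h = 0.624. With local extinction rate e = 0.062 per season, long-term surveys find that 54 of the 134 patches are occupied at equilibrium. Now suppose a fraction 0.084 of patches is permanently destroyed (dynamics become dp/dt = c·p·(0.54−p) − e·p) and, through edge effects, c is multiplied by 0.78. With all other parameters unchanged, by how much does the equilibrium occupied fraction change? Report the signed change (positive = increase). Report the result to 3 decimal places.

-0.146

Observed p* = 54/134 = 0.40299.
Balance c(h−p*) = e gives c = e/(0.624 − 0.40299) = 0.062/0.22101 = 0.28053.
New p* = 0.54 − e/c = 0.54 − 0.06200/0.21881 = 0.25665.
Δp* = 0.25665 − 0.40299 = -0.14634.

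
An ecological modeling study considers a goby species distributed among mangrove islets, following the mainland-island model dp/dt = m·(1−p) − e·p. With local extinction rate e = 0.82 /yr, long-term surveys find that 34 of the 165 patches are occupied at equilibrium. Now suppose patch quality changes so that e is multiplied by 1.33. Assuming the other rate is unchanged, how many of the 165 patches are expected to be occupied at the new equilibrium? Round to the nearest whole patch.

Observed p* = 34/165 = 0.20606.
Balance m(1−p*) = e·p* gives m = e·p*/(1−p*) = 0.82×0.20606/0.79394 = 0.21282.
New p* = m/(m+e) = 0.21282/(0.21282+1.09060) = 0.16328.
Expected occupied = 165 × 0.16328 = 26.94 ≈ 27.

27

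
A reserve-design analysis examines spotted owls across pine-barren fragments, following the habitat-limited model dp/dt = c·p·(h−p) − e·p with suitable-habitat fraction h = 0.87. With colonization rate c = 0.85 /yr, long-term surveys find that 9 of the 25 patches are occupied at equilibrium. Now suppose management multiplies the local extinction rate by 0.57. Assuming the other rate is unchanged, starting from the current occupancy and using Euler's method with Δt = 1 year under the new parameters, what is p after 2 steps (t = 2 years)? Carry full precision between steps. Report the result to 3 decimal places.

Observed p* = 9/25 = 0.36000.
Balance c(h−p*) = e gives e = 0.85×(0.87 − 0.36000) = 0.43350.
Starting from p₀ = 0.36000; update p ← p + (dp/dt)·Δt with the new parameters.
  1  |  dp/dt·Δt = +0.067106  |  p_1 = 0.427106
  2  |  dp/dt·Δt = +0.055253  |  p_2 = 0.482358

0.482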